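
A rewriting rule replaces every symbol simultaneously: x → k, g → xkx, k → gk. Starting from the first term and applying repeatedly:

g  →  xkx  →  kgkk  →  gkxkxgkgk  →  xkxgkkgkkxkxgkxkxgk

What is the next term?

φ(xkxgkkgkkxkxgkxkxgk) expands symbol-by-symbol to k gk k xkx gk gk xkx gk gk k gk k xkx gk k gk k xkx gk; joining the 19 pieces gives the next term.

kgkkxkxgkgkxkxgkgkkgkkxkxgkkgkkxkxgk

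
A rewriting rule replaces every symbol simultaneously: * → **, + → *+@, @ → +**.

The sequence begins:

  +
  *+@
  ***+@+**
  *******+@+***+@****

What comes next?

Rewriting the 19 symbols of *******+@+***+@**** one by one yields ** ** ** ** ** ** ** *+@ +** *+@ ** ** ** *+@ +** ** ** ** **; concatenated:

***************+@+***+@*******+@+**********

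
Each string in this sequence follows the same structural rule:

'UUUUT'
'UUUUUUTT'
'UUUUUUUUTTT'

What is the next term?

UUUUUUUUUUTTTT

Each string has the form U^{2n} T^{n-1}, where the shown terms are n = 2, 3, 4.
For the next term, n = 5, so the run lengths are 10, 4.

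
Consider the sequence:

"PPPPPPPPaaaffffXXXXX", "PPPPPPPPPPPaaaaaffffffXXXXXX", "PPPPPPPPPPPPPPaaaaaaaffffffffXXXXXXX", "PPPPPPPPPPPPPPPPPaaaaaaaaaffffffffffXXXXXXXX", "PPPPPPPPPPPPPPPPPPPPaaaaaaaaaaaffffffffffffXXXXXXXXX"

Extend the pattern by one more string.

PPPPPPPPPPPPPPPPPPPPPPPaaaaaaaaaaaaaffffffffffffffXXXXXXXXXX

The n-th term is 3n+2 P's then 2n-1 a's then 2n f's then n+3 X's, where the shown terms are n = 2, 3, 4, 5, 6.
At n = 7 the blocks have lengths 23, 13, 14, 10.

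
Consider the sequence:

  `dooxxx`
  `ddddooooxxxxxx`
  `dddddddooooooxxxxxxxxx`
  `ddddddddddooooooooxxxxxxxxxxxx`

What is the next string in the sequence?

dddddddddddddooooooooooxxxxxxxxxxxxxxx

Term n consists of 3n-2 d's, followed by 2n o's, followed by 3n x's (n = 1, 2, …).
For the next term, n = 5, so the run lengths are 13, 10, 15.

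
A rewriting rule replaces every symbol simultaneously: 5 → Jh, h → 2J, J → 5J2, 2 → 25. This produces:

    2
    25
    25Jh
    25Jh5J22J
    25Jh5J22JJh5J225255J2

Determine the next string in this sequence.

φ(25Jh5J22JJh5J225255J2) expands symbol-by-symbol to 25 Jh 5J2 2J Jh 5J2 25 25 5J2 5J2 2J Jh 5J2 25 25 Jh 25 Jh Jh 5J2 25; joining the 21 pieces gives the next term.

25Jh5J22JJh5J225255J25J22JJh5J22525Jh25JhJh5J225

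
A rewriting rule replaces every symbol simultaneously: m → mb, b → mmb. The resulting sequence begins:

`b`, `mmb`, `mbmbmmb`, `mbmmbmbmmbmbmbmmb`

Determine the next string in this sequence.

Applying the rule to each of the 17 symbols of mbmmbmbmmbmbmbmmb gives the pieces mb mmb mb mb mmb mb mmb mb mb mmb mb mmb mb mmb mb mb mmb, which concatenate to the answer.

mbmmbmbmbmmbmbmmbmbmbmmbmbmmbmbmmbmbmbmmb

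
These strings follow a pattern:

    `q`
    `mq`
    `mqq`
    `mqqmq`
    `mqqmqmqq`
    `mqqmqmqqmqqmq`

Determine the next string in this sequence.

Each term (from the third on) is the previous term followed by the one before it: term 3 = mq·q = mqq.
So term 7 is mqqmqmqqmqqmq·mqqmqmqq.

mqqmqmqqmqqmqmqqmqmqq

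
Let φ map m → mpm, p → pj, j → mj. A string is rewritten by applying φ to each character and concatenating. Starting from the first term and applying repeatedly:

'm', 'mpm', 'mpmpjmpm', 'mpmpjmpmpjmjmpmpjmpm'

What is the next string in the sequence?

φ(mpmpjmpmpjmjmpmpjmpm) expands symbol-by-symbol to mpm pj mpm pj mj mpm pj mpm pj mj mpm mj mpm pj mpm pj mj mpm pj mpm; joining the 20 pieces gives the next term.

mpmpjmpmpjmjmpmpjmpmpjmjmpmmjmpmpjmpmpjmjmpmpjmpm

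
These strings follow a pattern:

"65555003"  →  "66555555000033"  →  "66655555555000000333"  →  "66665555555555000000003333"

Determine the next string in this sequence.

The n-th term is n 6's then 2n+2 5's then 2n 0's then n 3's (n = 1, 2, …).
Setting n = 5 gives 5, 12, 10, 5 characters in each block.

66666555555555555000000000033333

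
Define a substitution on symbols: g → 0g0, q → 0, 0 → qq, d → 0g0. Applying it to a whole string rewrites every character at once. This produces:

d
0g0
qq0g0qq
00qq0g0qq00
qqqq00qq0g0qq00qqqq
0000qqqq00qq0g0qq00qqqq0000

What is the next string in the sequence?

Rewriting the 27 symbols of 0000qqqq00qq0g0qq00qqqq0000 one by one yields qq qq qq qq 0 0 0 0 qq qq 0 0 qq 0g0 qq 0 0 qq qq 0 0 0 0 qq qq qq qq; concatenated:

qqqqqqqq0000qqqq00qq0g0qq00qqqq0000qqqqqqqq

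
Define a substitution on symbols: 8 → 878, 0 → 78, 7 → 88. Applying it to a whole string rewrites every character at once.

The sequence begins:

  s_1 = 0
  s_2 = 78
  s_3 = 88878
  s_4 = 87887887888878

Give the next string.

Replace each of the 14 characters of 87887887888878 in place — 878 88 878 878 88 878 878 88 878 878 878 878 88 878 — and concatenate.

87888878878888788788887887887887888878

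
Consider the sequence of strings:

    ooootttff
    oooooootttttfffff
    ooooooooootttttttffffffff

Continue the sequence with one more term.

oooooooooooootttttttttfffffffffff

Term n consists of 3n+1 o's, followed by 2n+1 t's, followed by 3n-1 f's (n = 1, 2, …).
Setting n = 4 gives 13, 9, 11 characters in each block.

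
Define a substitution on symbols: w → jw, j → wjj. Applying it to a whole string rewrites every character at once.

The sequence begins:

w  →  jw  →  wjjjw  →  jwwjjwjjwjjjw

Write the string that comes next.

Rewriting the 13 symbols of jwwjjwjjwjjjw one by one yields wjj jw jw wjj wjj jw wjj wjj jw wjj wjj wjj jw; concatenated:

wjjjwjwwjjwjjjwwjjwjjjwwjjwjjwjjjw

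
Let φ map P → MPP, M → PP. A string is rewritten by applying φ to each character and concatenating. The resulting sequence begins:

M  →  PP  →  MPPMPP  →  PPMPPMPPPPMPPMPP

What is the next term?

Applying the rule to each of the 16 symbols of PPMPPMPPPPMPPMPP gives the pieces MPP MPP PP MPP MPP PP MPP MPP MPP MPP PP MPP MPP PP MPP MPP, which concatenate to the answer.

MPPMPPPPMPPMPPPPMPPMPPMPPMPPPPMPPMPPPPMPPMPP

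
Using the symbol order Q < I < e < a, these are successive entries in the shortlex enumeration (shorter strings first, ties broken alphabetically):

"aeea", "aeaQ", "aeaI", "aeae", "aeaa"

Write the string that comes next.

aaQQ

Treat aeaa as a base-4 numeral over the given alphabet and add one, carrying through any trailing a's.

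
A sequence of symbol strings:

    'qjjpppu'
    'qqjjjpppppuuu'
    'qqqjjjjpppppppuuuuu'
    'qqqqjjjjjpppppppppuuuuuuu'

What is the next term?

qqqqqjjjjjjpppppppppppuuuuuuuuu

Each string has the form q^{n} j^{n+1} p^{2n+1} u^{2n-1} (n = 1, 2, …).
At n = 5 the blocks have lengths 5, 6, 11, 9.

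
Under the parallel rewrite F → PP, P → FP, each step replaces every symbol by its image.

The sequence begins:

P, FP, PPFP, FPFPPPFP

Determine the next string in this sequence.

Rewriting each symbol of FPFPPPFP: F→PP, P→FP, F→PP, P→FP, P→FP, P→FP, F→PP, P→FP, which concatenates to PP FP PP FP FP FP PP FP.

PPFPPPFPFPFPPPFP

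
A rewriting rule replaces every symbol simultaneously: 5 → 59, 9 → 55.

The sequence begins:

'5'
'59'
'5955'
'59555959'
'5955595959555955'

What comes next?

φ(5955595959555955) expands symbol-by-symbol to 59 55 59 59 59 55 59 55 59 55 59 59 59 55 59 59; joining the 16 pieces gives the next term.

59555959595559555955595959555959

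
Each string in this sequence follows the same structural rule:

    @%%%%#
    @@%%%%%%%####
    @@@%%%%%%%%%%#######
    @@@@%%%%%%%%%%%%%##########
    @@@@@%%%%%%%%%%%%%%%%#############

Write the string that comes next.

The n-th term is n @'s then 3n+1 %'s then 3n-2 #'s (n = 1, 2, …).
Setting n = 6 gives 6, 19, 16 characters in each block.

@@@@@@%%%%%%%%%%%%%%%%%%%################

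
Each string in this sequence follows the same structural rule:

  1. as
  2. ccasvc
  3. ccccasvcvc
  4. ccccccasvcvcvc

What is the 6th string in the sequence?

ccccccccccasvcvcvcvcvc

s(k+1) = cc·s(k)·vc, so each term gains cc as a prefix and vc as a suffix.
From ccccccasvcvcvc, 2 further steps: ccccccasvcvcvc → ccccccccasvcvcvcvc → (answer).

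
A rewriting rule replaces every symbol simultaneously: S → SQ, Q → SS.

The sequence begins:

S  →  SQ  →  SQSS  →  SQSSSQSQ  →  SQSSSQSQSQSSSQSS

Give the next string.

Applying the rule to each of the 16 symbols of SQSSSQSQSQSSSQSS gives the pieces SQ SS SQ SQ SQ SS SQ SS SQ SS SQ SQ SQ SS SQ SQ, which concatenate to the answer.

SQSSSQSQSQSSSQSSSQSSSQSQSQSSSQSQ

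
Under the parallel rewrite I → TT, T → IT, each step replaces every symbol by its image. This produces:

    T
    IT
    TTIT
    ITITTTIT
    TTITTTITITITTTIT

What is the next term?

Rewriting the 16 symbols of TTITTTITITITTTIT one by one yields IT IT TT IT IT IT TT IT TT IT TT IT IT IT TT IT; concatenated:

ITITTTITITITTTITTTITTTITITITTTIT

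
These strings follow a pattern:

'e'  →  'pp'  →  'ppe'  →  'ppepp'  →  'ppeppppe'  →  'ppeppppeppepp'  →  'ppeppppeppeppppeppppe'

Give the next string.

ppeppppeppeppppeppppeppeppppeppepp

Each term (from the third on) is the previous term followed by the one before it: term 3 = pp·e = ppe.
The next term joins ppeppppeppeppppeppppe and ppeppppeppepp.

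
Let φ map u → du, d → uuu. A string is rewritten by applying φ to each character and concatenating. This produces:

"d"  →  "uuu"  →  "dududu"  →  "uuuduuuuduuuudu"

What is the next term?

Replace each of the 15 characters of uuuduuuuduuuudu in place — du du du uuu du du du du uuu du du du du uuu du — and concatenate.

dududuuuududududuuuududududuuuudu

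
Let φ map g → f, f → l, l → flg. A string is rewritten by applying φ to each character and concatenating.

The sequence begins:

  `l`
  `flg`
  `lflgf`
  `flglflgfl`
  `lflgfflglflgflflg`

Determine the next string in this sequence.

Replace each of the 17 characters of lflgfflglflgflflg in place — flg l flg f l l flg f flg l flg f l flg l flg f — and concatenate.

flglflgfllflgfflglflgflflglflgf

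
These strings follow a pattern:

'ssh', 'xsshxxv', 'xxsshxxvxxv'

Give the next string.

Every step adds x to the front and xxv to the end of the previous string.
So the next term is x·xxsshxxvxxv·xxv.

xxxsshxxvxxvxxv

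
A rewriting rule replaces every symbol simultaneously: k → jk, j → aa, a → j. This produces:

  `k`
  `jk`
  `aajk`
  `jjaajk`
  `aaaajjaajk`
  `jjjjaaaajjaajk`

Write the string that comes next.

aaaaaaaajjjjaaaajjaajk

Applying the rule to each of the 14 symbols of jjjjaaaajjaajk gives the pieces aa aa aa aa j j j j aa aa j j aa jk, which concatenate to the answer.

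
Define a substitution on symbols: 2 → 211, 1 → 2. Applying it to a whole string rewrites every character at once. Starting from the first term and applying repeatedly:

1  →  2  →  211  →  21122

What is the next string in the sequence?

Rewriting each symbol of 21122: 2→211, 1→2, 1→2, 2→211, 2→211, which concatenates to 211 2 2 211 211.

21122211211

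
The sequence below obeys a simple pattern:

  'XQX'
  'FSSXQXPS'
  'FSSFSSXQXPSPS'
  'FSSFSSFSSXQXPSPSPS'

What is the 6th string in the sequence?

Each term wraps the previous one in FSS on the left and PS on the right.
From FSSFSSFSSXQXPSPSPS, 2 further steps: FSSFSSFSSXQXPSPSPS → FSSFSSFSSFSSXQXPSPSPSPS → (answer).

FSSFSSFSSFSSFSSXQXPSPSPSPSPS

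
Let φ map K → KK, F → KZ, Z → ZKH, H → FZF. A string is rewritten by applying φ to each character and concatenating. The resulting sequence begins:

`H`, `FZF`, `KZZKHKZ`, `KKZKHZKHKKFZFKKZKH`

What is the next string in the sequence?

KKKKZKHKKFZFZKHKKFZFKKKKKZZKHKZKKKKZKHKKFZF

φ(KKZKHZKHKKFZFKKZKH) expands symbol-by-symbol to KK KK ZKH KK FZF ZKH KK FZF KK KK KZ ZKH KZ KK KK ZKH KK FZF; joining the 18 pieces gives the next term.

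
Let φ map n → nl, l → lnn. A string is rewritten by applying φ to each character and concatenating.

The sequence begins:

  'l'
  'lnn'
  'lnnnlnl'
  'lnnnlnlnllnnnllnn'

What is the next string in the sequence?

φ(lnnnlnlnllnnnllnn) expands symbol-by-symbol to lnn nl nl nl lnn nl lnn nl lnn lnn nl nl nl lnn lnn nl nl; joining the 17 pieces gives the next term.

lnnnlnlnllnnnllnnnllnnlnnnlnlnllnnlnnnlnl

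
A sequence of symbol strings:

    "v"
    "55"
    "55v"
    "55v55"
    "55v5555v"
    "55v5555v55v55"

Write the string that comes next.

55v5555v55v5555v5555v

Each term (from the third on) is the previous term followed by the one before it: term 3 = 55·v = 55v.
The next term joins 55v5555v55v55 and 55v5555v.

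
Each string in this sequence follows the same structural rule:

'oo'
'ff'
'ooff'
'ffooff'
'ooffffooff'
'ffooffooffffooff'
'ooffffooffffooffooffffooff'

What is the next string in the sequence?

ffooffooffffooffooffffooffffooffooffffooff

From term 3 onward, concatenate the second-to-last term with the last: oo·ff = ooff, ff·ooff = ffooff, …
Continuing: ffooffooffffooff · ooffffooffffooffooffffooff gives term 8.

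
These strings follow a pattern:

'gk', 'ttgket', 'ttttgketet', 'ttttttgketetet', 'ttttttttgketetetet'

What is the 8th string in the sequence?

Every step adds tt to the front and et to the end of the previous string.
From ttttttttgketetetet, 3 further steps: ttttttttgketetetet → ttttttttttgketetetetet → ttttttttttttgketetetetetet → (answer).

ttttttttttttttgketetetetetetet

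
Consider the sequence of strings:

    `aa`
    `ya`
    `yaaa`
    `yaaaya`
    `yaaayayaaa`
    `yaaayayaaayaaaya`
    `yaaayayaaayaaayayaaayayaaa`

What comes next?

yaaayayaaayaaayayaaayayaaayaaayayaaayaaaya

This is a Fibonacci-style word recurrence s(k) = s(k−1)·s(k−2): e.g. ya·aa = yaaa.
The next term joins yaaayayaaayaaayayaaayayaaa and yaaayayaaayaaaya.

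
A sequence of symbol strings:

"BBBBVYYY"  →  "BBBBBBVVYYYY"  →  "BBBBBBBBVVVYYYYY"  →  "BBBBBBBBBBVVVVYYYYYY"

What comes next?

Term n consists of 2n+2 B's, followed by n V's, followed by n+2 Y's (n = 1, 2, …).
Setting n = 5 gives 12, 5, 7 characters in each block.

BBBBBBBBBBBBVVVVVYYYYYYY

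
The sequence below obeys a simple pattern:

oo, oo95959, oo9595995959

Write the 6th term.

oo9595995959959599595995959

Each term is the previous one with 95959 appended.
From oo9595995959, 3 further steps: oo9595995959 → oo959599595995959 → oo95959959599595995959 → (answer).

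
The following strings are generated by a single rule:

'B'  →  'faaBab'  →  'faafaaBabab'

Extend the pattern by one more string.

faafaafaaBababab

s(k+1) = faa·s(k)·ab, so each term gains faa as a prefix and ab as a suffix.
So the next term is faa·faafaaBabab·ab.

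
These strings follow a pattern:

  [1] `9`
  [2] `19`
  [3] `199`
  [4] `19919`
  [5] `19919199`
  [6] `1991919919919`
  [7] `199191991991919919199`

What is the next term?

1991919919919199191991991919919919

From term 3 onward, concatenate the last term with the second-to-last: 19·9 = 199, 199·19 = 19919, …
Continuing: 199191991991919919199 · 1991919919919 gives term 8.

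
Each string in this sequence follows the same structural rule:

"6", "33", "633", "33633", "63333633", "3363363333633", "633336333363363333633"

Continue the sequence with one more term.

3363363333633633336333363363333633

Each term (from the third on) is the two preceding terms concatenated in order: term 3 = 6·33 = 633.
So term 8 is 3363363333633·633336333363363333633.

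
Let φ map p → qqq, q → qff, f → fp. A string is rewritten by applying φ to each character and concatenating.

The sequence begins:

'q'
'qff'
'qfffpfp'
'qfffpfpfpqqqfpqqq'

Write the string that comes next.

Replace each of the 17 characters of qfffpfpfpqqqfpqqq in place — qff fp fp fp qqq fp qqq fp qqq qff qff qff fp qqq qff qff qff — and concatenate.

qfffpfpfpqqqfpqqqfpqqqqffqffqfffpqqqqffqffqff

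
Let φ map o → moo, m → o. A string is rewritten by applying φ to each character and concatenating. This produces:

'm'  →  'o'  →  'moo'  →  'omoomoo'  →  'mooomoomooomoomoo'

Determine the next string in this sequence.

omoomoomooomoomooomoomoomooomoomooomoomoo

φ(mooomoomooomoomoo) expands symbol-by-symbol to o moo moo moo o moo moo o moo moo moo o moo moo o moo moo; joining the 17 pieces gives the next term.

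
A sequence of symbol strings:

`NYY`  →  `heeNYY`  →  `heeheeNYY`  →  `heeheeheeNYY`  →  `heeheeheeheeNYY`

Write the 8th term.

Every step adds hee at the front: s(k+1) = hee·s(k).
From heeheeheeheeNYY, 3 further steps: heeheeheeheeNYY → heeheeheeheeheeNYY → heeheeheeheeheeheeNYY → (answer).

heeheeheeheeheeheeheeNYY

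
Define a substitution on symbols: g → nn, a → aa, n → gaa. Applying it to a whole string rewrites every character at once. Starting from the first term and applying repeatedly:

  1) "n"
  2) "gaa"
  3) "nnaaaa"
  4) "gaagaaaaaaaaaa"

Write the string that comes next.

Replace each of the 14 characters of gaagaaaaaaaaaa in place — nn aa aa nn aa aa aa aa aa aa aa aa aa aa — and concatenate.

nnaaaannaaaaaaaaaaaaaaaaaaaa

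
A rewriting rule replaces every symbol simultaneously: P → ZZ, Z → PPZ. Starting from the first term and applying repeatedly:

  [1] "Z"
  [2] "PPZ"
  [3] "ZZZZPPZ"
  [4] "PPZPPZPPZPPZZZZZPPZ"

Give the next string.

ZZZZPPZZZZZPPZZZZZPPZZZZZPPZPPZPPZPPZPPZZZZZPPZ

Applying the rule to each of the 19 symbols of PPZPPZPPZPPZZZZZPPZ gives the pieces ZZ ZZ PPZ ZZ ZZ PPZ ZZ ZZ PPZ ZZ ZZ PPZ PPZ PPZ PPZ PPZ ZZ ZZ PPZ, which concatenate to the answer.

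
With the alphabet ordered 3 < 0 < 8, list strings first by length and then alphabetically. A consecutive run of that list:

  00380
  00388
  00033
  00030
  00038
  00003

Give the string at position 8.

00008

Stepping forward 2 times from 00003: 00003 → 00000, then the target.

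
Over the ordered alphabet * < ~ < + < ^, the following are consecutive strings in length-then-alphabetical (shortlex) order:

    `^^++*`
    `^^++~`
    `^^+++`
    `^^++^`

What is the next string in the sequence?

The successor of ^^++^ increments the rightmost position that isn't already ^ and resets every position after it to *.

^^+^*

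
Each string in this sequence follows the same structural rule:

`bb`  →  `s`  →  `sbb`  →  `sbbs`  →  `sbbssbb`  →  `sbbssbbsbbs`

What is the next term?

sbbssbbsbbssbbssbb

Each term (from the third on) is the previous term followed by the one before it: term 3 = s·bb = sbb.
So term 7 is sbbssbbsbbs·sbbssbb.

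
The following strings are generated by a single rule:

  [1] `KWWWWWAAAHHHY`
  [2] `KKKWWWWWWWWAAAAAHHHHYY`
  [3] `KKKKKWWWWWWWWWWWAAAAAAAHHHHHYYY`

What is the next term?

The n-th term is 2n-1 K's then 3n+2 W's then 2n+1 A's then n+2 H's then n Y's (n = 1, 2, …).
Setting n = 4 gives 7, 14, 9, 6, 4 characters in each block.

KKKKKKKWWWWWWWWWWWWWWAAAAAAAAAHHHHHHYYYY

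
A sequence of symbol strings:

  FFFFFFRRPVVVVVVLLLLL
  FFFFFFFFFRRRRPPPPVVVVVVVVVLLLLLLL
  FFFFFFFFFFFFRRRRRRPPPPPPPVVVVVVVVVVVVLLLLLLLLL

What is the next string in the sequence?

Reading off run lengths: F runs 6, 9, 12; R runs 2, 4, 6; P runs 1, 4, 7; V runs 6, 9, 12; L runs 5, 7, 9 — each is linear in n (n = 1, 2, …).
At n = 4 the blocks have lengths 15, 8, 10, 15, 11.

FFFFFFFFFFFFFFFRRRRRRRRPPPPPPPPPPVVVVVVVVVVVVVVVLLLLLLLLLLL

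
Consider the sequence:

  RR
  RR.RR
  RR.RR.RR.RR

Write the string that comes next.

Every step duplicates the string with '.' between the halves.
Doubling RR.RR.RR.RR with '.' between the halves:

RR.RR.RR.RR.RR.RR.RR.RR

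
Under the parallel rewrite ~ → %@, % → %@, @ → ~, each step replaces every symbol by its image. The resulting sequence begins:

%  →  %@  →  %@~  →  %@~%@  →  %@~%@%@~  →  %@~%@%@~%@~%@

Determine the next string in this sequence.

%@~%@%@~%@~%@%@~%@%@~

Applying the rule to each of the 13 symbols of %@~%@%@~%@~%@ gives the pieces %@ ~ %@ %@ ~ %@ ~ %@ %@ ~ %@ %@ ~, which concatenate to the answer.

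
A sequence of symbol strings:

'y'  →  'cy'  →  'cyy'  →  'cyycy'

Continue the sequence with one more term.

From term 3 onward, concatenate the last term with the second-to-last: cy·y = cyy, cyy·cy = cyycy, …
The next term joins cyycy and cyy.

cyycycyy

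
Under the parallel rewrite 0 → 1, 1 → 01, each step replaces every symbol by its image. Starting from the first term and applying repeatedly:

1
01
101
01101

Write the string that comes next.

Expanding 01101: 0→1, 1→01, 1→01, 0→1, 1→01. Concatenated: 1 01 01 1 01.

10101101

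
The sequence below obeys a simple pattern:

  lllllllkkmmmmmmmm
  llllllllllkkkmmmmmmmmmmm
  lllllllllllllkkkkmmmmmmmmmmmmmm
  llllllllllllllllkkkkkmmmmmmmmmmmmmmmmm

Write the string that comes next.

lllllllllllllllllllkkkkkkmmmmmmmmmmmmmmmmmmmm

The n-th term is 3n+1 l's then n k's then 3n+2 m's, where the shown terms are n = 2, 3, 4, 5.
For the next term, n = 6, so the run lengths are 19, 6, 20.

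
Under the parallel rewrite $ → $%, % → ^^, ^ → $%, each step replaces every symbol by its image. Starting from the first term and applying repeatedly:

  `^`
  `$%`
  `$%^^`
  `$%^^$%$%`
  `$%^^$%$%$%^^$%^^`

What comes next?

Rewriting the 16 symbols of $%^^$%$%$%^^$%^^ one by one yields $% ^^ $% $% $% ^^ $% ^^ $% ^^ $% $% $% ^^ $% $%; concatenated:

$%^^$%$%$%^^$%^^$%^^$%$%$%^^$%$%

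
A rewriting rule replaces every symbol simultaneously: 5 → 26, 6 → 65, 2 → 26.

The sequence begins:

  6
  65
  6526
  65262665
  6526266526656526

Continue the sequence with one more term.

Replace each of the 16 characters of 6526266526656526 in place — 65 26 26 65 26 65 65 26 26 65 65 26 65 26 26 65 — and concatenate.

65262665266565262665652665262665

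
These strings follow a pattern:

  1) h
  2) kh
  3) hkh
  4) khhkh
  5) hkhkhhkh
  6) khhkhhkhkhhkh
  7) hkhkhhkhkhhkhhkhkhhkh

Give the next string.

From term 3 onward, concatenate the second-to-last term with the last: h·kh = hkh, kh·hkh = khhkh, …
Continuing: khhkhhkhkhhkh · hkhkhhkhkhhkhhkhkhhkh gives term 8.

khhkhhkhkhhkhhkhkhhkhkhhkhhkhkhhkh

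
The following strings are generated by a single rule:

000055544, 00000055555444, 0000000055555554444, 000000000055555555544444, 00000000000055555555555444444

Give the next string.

Term n consists of 2n 0's, followed by 2n-1 5's, followed by n 4's, where the shown terms are n = 2, 3, 4, 5, 6.
Setting n = 7 gives 14, 13, 7 characters in each block.

0000000000000055555555555554444444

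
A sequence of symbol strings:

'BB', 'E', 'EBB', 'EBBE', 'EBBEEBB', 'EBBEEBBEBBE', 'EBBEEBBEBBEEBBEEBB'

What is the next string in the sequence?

This is a Fibonacci-style word recurrence s(k) = s(k−1)·s(k−2): e.g. E·BB = EBB.
Continuing: EBBEEBBEBBEEBBEEBB · EBBEEBBEBBE gives term 8.

EBBEEBBEBBEEBBEEBBEBBEEBBEBBE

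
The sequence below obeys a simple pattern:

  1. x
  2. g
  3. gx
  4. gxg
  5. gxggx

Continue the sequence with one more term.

gxggxgxg

Each term (from the third on) is the previous term followed by the one before it: term 3 = g·x = gx.
Continuing: gxggx · gxg gives term 6.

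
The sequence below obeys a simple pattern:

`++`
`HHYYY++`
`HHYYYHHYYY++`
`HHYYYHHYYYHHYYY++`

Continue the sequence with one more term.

HHYYYHHYYYHHYYYHHYYY++

Each term is the previous one with HHYYY prepended.
One more step from HHYYYHHYYYHHYYY++ gives the answer.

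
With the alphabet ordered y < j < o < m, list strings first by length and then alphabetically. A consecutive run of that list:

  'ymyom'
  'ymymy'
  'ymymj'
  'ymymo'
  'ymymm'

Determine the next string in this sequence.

ymjyy

The successor of ymymm increments the rightmost position that isn't already m and resets every position after it to y.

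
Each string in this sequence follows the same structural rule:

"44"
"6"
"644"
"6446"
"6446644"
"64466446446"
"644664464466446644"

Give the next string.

This is a Fibonacci-style word recurrence s(k) = s(k−1)·s(k−2): e.g. 6·44 = 644.
Continuing: 644664464466446644 · 64466446446 gives term 8.

64466446446644664464466446446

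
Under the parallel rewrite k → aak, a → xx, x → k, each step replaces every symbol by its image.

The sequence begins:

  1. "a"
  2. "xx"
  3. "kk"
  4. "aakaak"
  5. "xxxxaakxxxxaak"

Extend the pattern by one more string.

kkkkxxxxaakkkkkxxxxaak

Applying the rule to each of the 14 symbols of xxxxaakxxxxaak gives the pieces k k k k xx xx aak k k k k xx xx aak, which concatenate to the answer.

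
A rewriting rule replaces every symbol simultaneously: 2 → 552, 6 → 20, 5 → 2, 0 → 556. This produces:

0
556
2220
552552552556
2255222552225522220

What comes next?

552552225525525522255255255222552552552552556

φ(2255222552225522220) expands symbol-by-symbol to 552 552 2 2 552 552 552 2 2 552 552 552 2 2 552 552 552 552 556; joining the 19 pieces gives the next term.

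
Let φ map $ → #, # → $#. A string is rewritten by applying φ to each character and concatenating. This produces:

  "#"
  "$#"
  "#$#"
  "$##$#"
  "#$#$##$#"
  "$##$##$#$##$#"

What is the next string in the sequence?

Applying the rule to each of the 13 symbols of $##$##$#$##$# gives the pieces # $# $# # $# $# # $# # $# $# # $#, which concatenate to the answer.

#$#$##$#$##$##$#$##$#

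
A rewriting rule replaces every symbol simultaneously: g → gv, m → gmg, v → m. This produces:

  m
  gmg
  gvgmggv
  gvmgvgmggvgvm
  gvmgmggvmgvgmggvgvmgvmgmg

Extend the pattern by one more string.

Rewriting the 25 symbols of gvmgmggvmgvgmggvgvmgvmgmg one by one yields gv m gmg gv gmg gv gv m gmg gv m gv gmg gv gv m gv m gmg gv m gmg gv gmg gv; concatenated:

gvmgmggvgmggvgvmgmggvmgvgmggvgvmgvmgmggvmgmggvgmggv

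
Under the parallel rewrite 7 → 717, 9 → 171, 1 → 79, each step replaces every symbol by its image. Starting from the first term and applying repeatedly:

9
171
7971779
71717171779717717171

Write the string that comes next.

Replace each of the 20 characters of 71717171779717717171 in place — 717 79 717 79 717 79 717 79 717 717 171 717 79 717 717 79 717 79 717 79 — and concatenate.

7177971779717797177971771717171779717717797177971779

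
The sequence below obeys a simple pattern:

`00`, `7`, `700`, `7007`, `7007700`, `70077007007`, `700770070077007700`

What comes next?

70077007007700770070077007007

This is a Fibonacci-style word recurrence s(k) = s(k−1)·s(k−2): e.g. 7·00 = 700.
Continuing: 700770070077007700 · 70077007007 gives term 8.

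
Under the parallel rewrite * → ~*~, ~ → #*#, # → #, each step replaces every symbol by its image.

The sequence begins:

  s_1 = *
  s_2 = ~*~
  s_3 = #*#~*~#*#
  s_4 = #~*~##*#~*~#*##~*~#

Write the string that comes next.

Applying the rule to each of the 19 symbols of #~*~##*#~*~#*##~*~# gives the pieces # #*# ~*~ #*# # # ~*~ # #*# ~*~ #*# # ~*~ # # #*# ~*~ #*# #, which concatenate to the answer.

##*#~*~#*###~*~##*#~*~#*##~*~###*#~*~#*##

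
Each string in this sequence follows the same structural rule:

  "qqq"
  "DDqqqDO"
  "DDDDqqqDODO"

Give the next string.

DDDDDDqqqDODODO

Each term wraps the previous one in DD on the left and DO on the right.
So the next term is DD·DDDDqqqDODO·DO.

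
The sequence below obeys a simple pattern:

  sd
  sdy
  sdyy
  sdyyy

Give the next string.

Every step adds y to the end: s(k+1) = s(k)·y.
One more step from sdyyy gives the answer.

sdyyyy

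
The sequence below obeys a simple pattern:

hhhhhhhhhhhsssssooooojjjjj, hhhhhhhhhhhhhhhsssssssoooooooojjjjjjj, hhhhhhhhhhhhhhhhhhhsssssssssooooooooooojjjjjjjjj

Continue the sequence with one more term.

Each string has the form h^{4n+3} s^{2n+1} o^{3n-1} j^{2n+1}, where the shown terms are n = 2, 3, 4.
For the next term, n = 5, so the run lengths are 23, 11, 14, 11.

hhhhhhhhhhhhhhhhhhhhhhhsssssssssssoooooooooooooojjjjjjjjjjj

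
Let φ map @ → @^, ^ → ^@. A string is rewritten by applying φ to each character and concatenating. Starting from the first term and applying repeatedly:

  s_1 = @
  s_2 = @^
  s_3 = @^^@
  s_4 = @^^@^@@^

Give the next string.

Expanding @^^@^@@^: @→@^, ^→^@, ^→^@, @→@^, ^→^@, @→@^, @→@^, ^→^@. Concatenated: @^ ^@ ^@ @^ ^@ @^ @^ ^@.

@^^@^@@^^@@^@^^@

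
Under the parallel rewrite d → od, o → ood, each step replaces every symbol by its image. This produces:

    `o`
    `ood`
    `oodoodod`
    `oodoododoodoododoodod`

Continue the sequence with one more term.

oodoododoodoododoododoodoododoodoododoododoodoododoodod

Replace each of the 21 characters of oodoododoodoododoodod in place — ood ood od ood ood od ood od ood ood od ood ood od ood od ood ood od ood od — and concatenate.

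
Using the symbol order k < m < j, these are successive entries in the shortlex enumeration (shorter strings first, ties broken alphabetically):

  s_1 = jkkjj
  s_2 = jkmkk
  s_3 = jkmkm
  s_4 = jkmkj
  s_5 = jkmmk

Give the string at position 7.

jkmmj

Continuing the enumeration 2 steps past jkmmk: jkmmk → jkmmm → (answer).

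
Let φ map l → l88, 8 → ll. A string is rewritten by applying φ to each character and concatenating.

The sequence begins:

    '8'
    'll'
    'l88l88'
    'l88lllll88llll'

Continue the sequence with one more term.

Rewriting the 14 symbols of l88lllll88llll one by one yields l88 ll ll l88 l88 l88 l88 l88 ll ll l88 l88 l88 l88; concatenated:

l88lllll88l88l88l88l88lllll88l88l88l88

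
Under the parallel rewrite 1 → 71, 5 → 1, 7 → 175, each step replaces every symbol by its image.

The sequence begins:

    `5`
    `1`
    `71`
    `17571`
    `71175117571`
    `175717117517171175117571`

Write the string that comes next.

φ(175717117517171175117571) expands symbol-by-symbol to 71 175 1 175 71 175 71 71 175 1 71 175 71 175 71 71 175 1 71 71 175 1 175 71; joining the 24 pieces gives the next term.

71175117571175717117517117571175717117517171175117571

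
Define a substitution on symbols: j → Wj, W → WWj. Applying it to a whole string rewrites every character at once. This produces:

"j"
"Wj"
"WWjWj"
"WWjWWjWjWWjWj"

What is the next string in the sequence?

WWjWWjWjWWjWWjWjWWjWjWWjWWjWjWWjWj

Applying the rule to each of the 13 symbols of WWjWWjWjWWjWj gives the pieces WWj WWj Wj WWj WWj Wj WWj Wj WWj WWj Wj WWj Wj, which concatenate to the answer.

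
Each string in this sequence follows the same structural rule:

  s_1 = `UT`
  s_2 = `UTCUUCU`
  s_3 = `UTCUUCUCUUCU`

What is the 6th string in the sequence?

Each term is the previous one with CUUCU appended.
From UTCUUCUCUUCU, 3 further steps: UTCUUCUCUUCU → UTCUUCUCUUCUCUUCU → UTCUUCUCUUCUCUUCUCUUCU → (answer).

UTCUUCUCUUCUCUUCUCUUCUCUUCU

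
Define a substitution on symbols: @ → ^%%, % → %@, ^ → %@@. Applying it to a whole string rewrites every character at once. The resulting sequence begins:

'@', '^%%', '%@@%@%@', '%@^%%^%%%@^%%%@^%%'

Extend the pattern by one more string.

φ(%@^%%^%%%@^%%%@^%%) expands symbol-by-symbol to %@ ^%% %@@ %@ %@ %@@ %@ %@ %@ ^%% %@@ %@ %@ %@ ^%% %@@ %@ %@; joining the 18 pieces gives the next term.

%@^%%%@@%@%@%@@%@%@%@^%%%@@%@%@%@^%%%@@%@%@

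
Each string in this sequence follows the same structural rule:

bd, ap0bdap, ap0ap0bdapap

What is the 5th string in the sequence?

Each term wraps the previous one in ap0 on the left and ap on the right.
From ap0ap0bdapap, 2 further steps: ap0ap0bdapap → ap0ap0ap0bdapapap → (answer).

ap0ap0ap0ap0bdapapapap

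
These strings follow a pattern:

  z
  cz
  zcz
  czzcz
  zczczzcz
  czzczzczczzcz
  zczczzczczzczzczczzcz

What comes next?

From term 3 onward, concatenate the second-to-last term with the last: z·cz = zcz, cz·zcz = czzcz, …
Continuing: czzczzczczzcz · zczczzczczzczzczczzcz gives term 8.

czzczzczczzczzczczzczczzczzczczzcz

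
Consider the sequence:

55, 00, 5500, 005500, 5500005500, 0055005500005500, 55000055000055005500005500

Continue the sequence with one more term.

005500550000550055000055000055005500005500

Each term (from the third on) is the two preceding terms concatenated in order: term 3 = 55·00 = 5500.
Continuing: 0055005500005500 · 55000055000055005500005500 gives term 8.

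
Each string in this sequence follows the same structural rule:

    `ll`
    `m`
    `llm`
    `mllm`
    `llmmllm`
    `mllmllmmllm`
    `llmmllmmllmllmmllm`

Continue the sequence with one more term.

This is a Fibonacci-style word recurrence s(k) = s(k−2)·s(k−1): e.g. ll·m = llm.
Continuing: mllmllmmllm · llmmllmmllmllmmllm gives term 8.

mllmllmmllmllmmllmmllmllmmllm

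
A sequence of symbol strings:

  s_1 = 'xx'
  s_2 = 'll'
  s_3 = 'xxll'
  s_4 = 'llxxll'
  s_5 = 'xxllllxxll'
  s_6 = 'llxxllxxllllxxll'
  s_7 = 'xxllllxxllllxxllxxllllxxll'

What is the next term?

From term 3 onward, concatenate the second-to-last term with the last: xx·ll = xxll, ll·xxll = llxxll, …
Continuing: llxxllxxllllxxll · xxllllxxllllxxllxxllllxxll gives term 8.

llxxllxxllllxxllxxllllxxllllxxllxxllllxxll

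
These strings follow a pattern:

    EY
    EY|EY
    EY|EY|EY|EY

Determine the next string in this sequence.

EY|EY|EY|EY|EY|EY|EY|EY

Each string is two copies of the previous one joined by '|'.
One more doubling of EY|EY|EY|EY gives the answer.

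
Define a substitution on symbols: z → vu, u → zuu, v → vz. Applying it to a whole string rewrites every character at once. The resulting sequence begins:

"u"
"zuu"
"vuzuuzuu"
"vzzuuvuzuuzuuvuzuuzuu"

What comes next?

Rewriting the 21 symbols of vzzuuvuzuuzuuvuzuuzuu one by one yields vz vu vu zuu zuu vz zuu vu zuu zuu vu zuu zuu vz zuu vu zuu zuu vu zuu zuu; concatenated:

vzvuvuzuuzuuvzzuuvuzuuzuuvuzuuzuuvzzuuvuzuuzuuvuzuuzuu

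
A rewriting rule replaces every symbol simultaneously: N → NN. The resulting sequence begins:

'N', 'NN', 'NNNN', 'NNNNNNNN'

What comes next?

Expanding NNNNNNNN: N→NN, N→NN, N→NN, N→NN, N→NN, N→NN, N→NN, N→NN. Concatenated: NN NN NN NN NN NN NN NN.

NNNNNNNNNNNNNNNN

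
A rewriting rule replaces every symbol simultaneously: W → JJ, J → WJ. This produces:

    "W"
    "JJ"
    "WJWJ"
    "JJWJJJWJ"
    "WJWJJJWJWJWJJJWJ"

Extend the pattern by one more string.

Rewriting the 16 symbols of WJWJJJWJWJWJJJWJ one by one yields JJ WJ JJ WJ WJ WJ JJ WJ JJ WJ JJ WJ WJ WJ JJ WJ; concatenated:

JJWJJJWJWJWJJJWJJJWJJJWJWJWJJJWJ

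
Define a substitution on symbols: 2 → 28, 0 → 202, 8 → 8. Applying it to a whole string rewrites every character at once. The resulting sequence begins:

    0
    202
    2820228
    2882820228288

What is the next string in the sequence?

Rewriting the 13 symbols of 2882820228288 one by one yields 28 8 8 28 8 28 202 28 28 8 28 8 8; concatenated:

288828828202282882888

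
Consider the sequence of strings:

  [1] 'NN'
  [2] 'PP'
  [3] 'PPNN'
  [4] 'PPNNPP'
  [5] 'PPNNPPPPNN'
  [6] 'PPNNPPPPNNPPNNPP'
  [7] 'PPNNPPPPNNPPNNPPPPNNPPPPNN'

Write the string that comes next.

This is a Fibonacci-style word recurrence s(k) = s(k−1)·s(k−2): e.g. PP·NN = PPNN.
Continuing: PPNNPPPPNNPPNNPPPPNNPPPPNN · PPNNPPPPNNPPNNPP gives term 8.

PPNNPPPPNNPPNNPPPPNNPPPPNNPPNNPPPPNNPPNNPP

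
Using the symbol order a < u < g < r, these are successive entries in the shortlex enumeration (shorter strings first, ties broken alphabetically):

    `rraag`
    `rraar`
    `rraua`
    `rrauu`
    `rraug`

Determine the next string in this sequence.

Find the rightmost character of rraug below r, bump it to the next letter, and reset everything to its right to a.

rraur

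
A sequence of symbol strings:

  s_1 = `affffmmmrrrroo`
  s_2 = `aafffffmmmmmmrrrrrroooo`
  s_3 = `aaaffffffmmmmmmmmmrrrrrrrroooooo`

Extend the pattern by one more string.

Each string has the form a^{n} f^{n+3} m^{3n} r^{2n+2} o^{2n} (n = 1, 2, …).
Setting n = 4 gives 4, 7, 12, 10, 8 characters in each block.

aaaafffffffmmmmmmmmmmmmrrrrrrrrrroooooooo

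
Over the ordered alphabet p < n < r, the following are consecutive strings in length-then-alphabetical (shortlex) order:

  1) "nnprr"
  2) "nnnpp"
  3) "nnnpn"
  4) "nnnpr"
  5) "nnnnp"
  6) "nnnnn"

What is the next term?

nnnnr

Find the rightmost character of nnnnn below r, bump it to the next letter, and reset everything to its right to p.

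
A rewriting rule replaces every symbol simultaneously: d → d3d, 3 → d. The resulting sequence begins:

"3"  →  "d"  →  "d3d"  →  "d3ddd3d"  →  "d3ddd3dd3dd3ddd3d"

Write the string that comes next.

d3ddd3dd3dd3ddd3dd3ddd3dd3ddd3dd3dd3ddd3d

Applying the rule to each of the 17 symbols of d3ddd3dd3dd3ddd3d gives the pieces d3d d d3d d3d d3d d d3d d3d d d3d d3d d d3d d3d d3d d d3d, which concatenate to the answer.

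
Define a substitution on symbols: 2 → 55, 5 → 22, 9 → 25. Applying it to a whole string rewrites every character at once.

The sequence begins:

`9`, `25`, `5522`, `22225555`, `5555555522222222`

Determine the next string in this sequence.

22222222222222225555555555555555

Replace each of the 16 characters of 5555555522222222 in place — 22 22 22 22 22 22 22 22 55 55 55 55 55 55 55 55 — and concatenate.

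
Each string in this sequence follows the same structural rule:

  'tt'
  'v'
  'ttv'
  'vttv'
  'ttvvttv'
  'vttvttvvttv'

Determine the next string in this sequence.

Each term (from the third on) is the two preceding terms concatenated in order: term 3 = tt·v = ttv.
Continuing: ttvvttv · vttvttvvttv gives term 7.

ttvvttvvttvttvvttv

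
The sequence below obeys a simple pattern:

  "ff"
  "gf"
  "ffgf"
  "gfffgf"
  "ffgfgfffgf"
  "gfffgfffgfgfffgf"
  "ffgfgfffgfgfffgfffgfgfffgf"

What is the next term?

From term 3 onward, concatenate the second-to-last term with the last: ff·gf = ffgf, gf·ffgf = gfffgf, …
So term 8 is gfffgfffgfgfffgf·ffgfgfffgfgfffgfffgfgfffgf.

gfffgfffgfgfffgfffgfgfffgfgfffgfffgfgfffgf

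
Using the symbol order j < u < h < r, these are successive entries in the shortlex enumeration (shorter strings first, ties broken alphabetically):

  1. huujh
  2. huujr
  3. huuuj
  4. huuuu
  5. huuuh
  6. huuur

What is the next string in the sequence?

Treat huuur as a base-4 numeral over the given alphabet and add one, carrying through any trailing r's.

huuhj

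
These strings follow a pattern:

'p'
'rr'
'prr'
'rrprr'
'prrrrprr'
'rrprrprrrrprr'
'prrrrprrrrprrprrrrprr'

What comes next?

This is a Fibonacci-style word recurrence s(k) = s(k−2)·s(k−1): e.g. p·rr = prr.
Continuing: rrprrprrrrprr · prrrrprrrrprrprrrrprr gives term 8.

rrprrprrrrprrprrrrprrrrprrprrrrprr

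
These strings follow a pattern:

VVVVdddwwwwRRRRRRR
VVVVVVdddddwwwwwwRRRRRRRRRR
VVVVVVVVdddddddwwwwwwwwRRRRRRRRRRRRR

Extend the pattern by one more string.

Term n consists of 2n V's, followed by 2n-1 d's, followed by 2n w's, followed by 3n+1 R's, where the shown terms are n = 2, 3, 4.
Setting n = 5 gives 10, 9, 10, 16 characters in each block.

VVVVVVVVVVdddddddddwwwwwwwwwwRRRRRRRRRRRRRRRR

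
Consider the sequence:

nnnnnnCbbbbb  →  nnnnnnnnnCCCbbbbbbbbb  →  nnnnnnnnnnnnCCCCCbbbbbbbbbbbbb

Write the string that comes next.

The n-th term is 3n+3 n's then 2n-1 C's then 4n+1 b's (n = 1, 2, …).
At n = 4 the blocks have lengths 15, 7, 17.

nnnnnnnnnnnnnnnCCCCCCCbbbbbbbbbbbbbbbbb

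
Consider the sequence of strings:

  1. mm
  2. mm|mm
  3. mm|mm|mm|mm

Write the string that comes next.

Each string is two copies of the previous one joined by '|'.
One more doubling of mm|mm|mm|mm gives the answer.

mm|mm|mm|mm|mm|mm|mm|mm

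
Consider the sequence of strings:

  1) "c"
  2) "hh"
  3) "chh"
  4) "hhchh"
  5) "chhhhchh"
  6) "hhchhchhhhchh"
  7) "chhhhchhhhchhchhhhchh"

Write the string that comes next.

hhchhchhhhchhchhhhchhhhchhchhhhchh

This is a Fibonacci-style word recurrence s(k) = s(k−2)·s(k−1): e.g. c·hh = chh.
So term 8 is hhchhchhhhchh·chhhhchhhhchhchhhhchh.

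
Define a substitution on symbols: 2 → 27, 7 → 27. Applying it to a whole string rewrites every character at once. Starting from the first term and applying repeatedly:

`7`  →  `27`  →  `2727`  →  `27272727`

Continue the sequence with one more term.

2727272727272727

Apply φ to 27272727 symbol by symbol: 2→27, 7→27, 2→27, 7→27, 2→27, 7→27, 2→27, 7→27; joined: 27 27 27 27 27 27 27 27.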